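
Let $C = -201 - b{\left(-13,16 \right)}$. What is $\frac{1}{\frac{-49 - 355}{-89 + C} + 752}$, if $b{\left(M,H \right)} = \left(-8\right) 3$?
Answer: $\frac{133}{100218} \approx 0.0013271$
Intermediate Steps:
$b{\left(M,H \right)} = -24$
$C = -177$ ($C = -201 - -24 = -201 + 24 = -177$)
$\frac{1}{\frac{-49 - 355}{-89 + C} + 752} = \frac{1}{\frac{-49 - 355}{-89 - 177} + 752} = \frac{1}{- \frac{404}{-266} + 752} = \frac{1}{\left(-404\right) \left(- \frac{1}{266}\right) + 752} = \frac{1}{\frac{202}{133} + 752} = \frac{1}{\frac{100218}{133}} = \frac{133}{100218}$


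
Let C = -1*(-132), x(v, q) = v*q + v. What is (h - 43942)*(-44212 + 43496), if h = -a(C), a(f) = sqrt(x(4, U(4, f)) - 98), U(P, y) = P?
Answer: 31462472 + 716*I*sqrt(78) ≈ 3.1462e+7 + 6323.5*I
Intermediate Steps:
x(v, q) = v + q*v (x(v, q) = q*v + v = v + q*v)
C = 132
a(f) = I*sqrt(78) (a(f) = sqrt(4*(1 + 4) - 98) = sqrt(4*5 - 98) = sqrt(20 - 98) = sqrt(-78) = I*sqrt(78))
h = -I*sqrt(78) ≈ -8.8318*I
(h - 43942)*(-44212 + 43496) = (-I*sqrt(78) - 43942)*(-44212 + 43496) = (-43942 - I*sqrt(78))*(-716) = 31462472 + 716*I*sqrt(78)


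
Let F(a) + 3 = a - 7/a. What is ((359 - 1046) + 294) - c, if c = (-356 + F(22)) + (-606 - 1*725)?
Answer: 28057/22 ≈ 1275.3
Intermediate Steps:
F(a) = -3 + a - 7/a (F(a) = -3 + (a - 7/a) = -3 + a - 7/a)
c = -36703/22 (c = (-356 + (-3 + 22 - 7/22)) + (-606 - 1*725) = (-356 + (-3 + 22 - 7*1/22)) + (-606 - 725) = (-356 + (-3 + 22 - 7/22)) - 1331 = (-356 + 411/22) - 1331 = -7421/22 - 1331 = -36703/22 ≈ -1668.3)
((359 - 1046) + 294) - c = ((359 - 1046) + 294) - 1*(-36703/22) = (-687 + 294) + 36703/22 = -393 + 36703/22 = 28057/22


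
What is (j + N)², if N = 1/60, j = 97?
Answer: 33884041/3600 ≈ 9412.2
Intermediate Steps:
N = 1/60 ≈ 0.016667
(j + N)² = (97 + 1/60)² = (5821/60)² = 33884041/3600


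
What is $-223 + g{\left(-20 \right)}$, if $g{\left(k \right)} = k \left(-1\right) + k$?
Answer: $-223$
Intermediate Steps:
$g{\left(k \right)} = 0$ ($g{\left(k \right)} = - k + k = 0$)
$-223 + g{\left(-20 \right)} = -223 + 0 = -223$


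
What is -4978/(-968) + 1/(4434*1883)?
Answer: 10390607021/2020511724 ≈ 5.1426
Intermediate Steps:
-4978/(-968) + 1/(4434*1883) = -4978*(-1/968) + (1/4434)*(1/1883) = 2489/484 + 1/8349222 = 10390607021/2020511724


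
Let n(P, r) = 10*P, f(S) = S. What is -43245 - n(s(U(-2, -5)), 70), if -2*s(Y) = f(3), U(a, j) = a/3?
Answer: -43230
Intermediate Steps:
U(a, j) = a/3 (U(a, j) = a*(⅓) = a/3)
s(Y) = -3/2 (s(Y) = -½*3 = -3/2)
-43245 - n(s(U(-2, -5)), 70) = -43245 - 10*(-3)/2 = -43245 - 1*(-15) = -43245 + 15 = -43230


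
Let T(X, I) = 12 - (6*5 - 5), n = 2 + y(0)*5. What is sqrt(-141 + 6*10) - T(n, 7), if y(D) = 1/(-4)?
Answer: 13 + 9*I ≈ 13.0 + 9.0*I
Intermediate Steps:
y(D) = -1/4
n = 3/4 (n = 2 - 1/4*5 = 2 - 5/4 = 3/4 ≈ 0.75000)
T(X, I) = -13 (T(X, I) = 12 - (30 - 5) = 12 - 1*25 = 12 - 25 = -13)
sqrt(-141 + 6*10) - T(n, 7) = sqrt(-141 + 6*10) - 1*(-13) = sqrt(-141 + 60) + 13 = sqrt(-81) + 13 = 9*I + 13 = 13 + 9*I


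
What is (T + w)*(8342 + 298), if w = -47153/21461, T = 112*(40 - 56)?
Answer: -332685489600/21461 ≈ -1.5502e+7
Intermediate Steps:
T = -1792 (T = 112*(-16) = -1792)
w = -47153/21461 (w = -47153*1/21461 = -47153/21461 ≈ -2.1971)
(T + w)*(8342 + 298) = (-1792 - 47153/21461)*(8342 + 298) = -38505265/21461*8640 = -332685489600/21461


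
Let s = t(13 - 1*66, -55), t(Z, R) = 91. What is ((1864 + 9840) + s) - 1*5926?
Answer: 5869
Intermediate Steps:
s = 91
((1864 + 9840) + s) - 1*5926 = ((1864 + 9840) + 91) - 1*5926 = (11704 + 91) - 5926 = 11795 - 5926 = 5869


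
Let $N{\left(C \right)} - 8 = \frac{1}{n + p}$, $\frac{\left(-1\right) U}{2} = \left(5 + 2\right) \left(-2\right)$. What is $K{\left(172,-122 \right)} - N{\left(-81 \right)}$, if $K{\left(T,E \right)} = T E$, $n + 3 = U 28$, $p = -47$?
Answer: $- \frac{15408129}{734} \approx -20992.0$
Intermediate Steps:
$U = 28$ ($U = - 2 \left(5 + 2\right) \left(-2\right) = - 2 \cdot 7 \left(-2\right) = \left(-2\right) \left(-14\right) = 28$)
$n = 781$ ($n = -3 + 28 \cdot 28 = -3 + 784 = 781$)
$K{\left(T,E \right)} = E T$
$N{\left(C \right)} = \frac{5873}{734}$ ($N{\left(C \right)} = 8 + \frac{1}{781 - 47} = 8 + \frac{1}{734} = \frac{5873}{734}$)
$K{\left(172,-122 \right)} - N{\left(-81 \right)} = \left(-122\right) 172 - \frac{5873}{734} = -20984 - \frac{5873}{734} = - \frac{15408129}{734}$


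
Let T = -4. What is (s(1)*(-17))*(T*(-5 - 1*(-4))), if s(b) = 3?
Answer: -204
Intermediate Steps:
(s(1)*(-17))*(T*(-5 - 1*(-4))) = (3*(-17))*(-4*(-5 - 1*(-4))) = -(-204)*(-5 + 4) = -(-204)*(-1) = -51*4 = -204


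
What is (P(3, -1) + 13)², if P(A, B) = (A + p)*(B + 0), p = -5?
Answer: 225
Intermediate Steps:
P(A, B) = B*(-5 + A) (P(A, B) = (A - 5)*(B + 0) = (-5 + A)*B = B*(-5 + A))
(P(3, -1) + 13)² = (-(-5 + 3) + 13)² = (-1*(-2) + 13)² = (2 + 13)² = 15² = 225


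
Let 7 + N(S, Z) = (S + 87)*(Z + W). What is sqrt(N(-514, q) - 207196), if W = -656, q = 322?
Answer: I*sqrt(64585) ≈ 254.14*I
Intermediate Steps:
N(S, Z) = -7 + (-656 + Z)*(87 + S) (N(S, Z) = -7 + (S + 87)*(Z - 656) = -7 + (87 + S)*(-656 + Z) = -7 + (-656 + Z)*(87 + S))
sqrt(N(-514, q) - 207196) = sqrt((-57079 - 656*(-514) + 87*322 - 514*322) - 207196) = sqrt((-57079 + 337184 + 28014 - 165508) - 207196) = sqrt(142611 - 207196) = sqrt(-64585) = I*sqrt(64585)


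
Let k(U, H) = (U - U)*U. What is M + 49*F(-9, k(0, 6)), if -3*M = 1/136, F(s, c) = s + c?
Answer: -179929/408 ≈ -441.00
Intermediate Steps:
k(U, H) = 0 (k(U, H) = 0*U = 0)
F(s, c) = c + s
M = -1/408 (M = -⅓/136 = -⅓*1/136 = -1/408 ≈ -0.0024510)
M + 49*F(-9, k(0, 6)) = -1/408 + 49*(0 - 9) = -1/408 + 49*(-9) = -1/408 - 441 = -179929/408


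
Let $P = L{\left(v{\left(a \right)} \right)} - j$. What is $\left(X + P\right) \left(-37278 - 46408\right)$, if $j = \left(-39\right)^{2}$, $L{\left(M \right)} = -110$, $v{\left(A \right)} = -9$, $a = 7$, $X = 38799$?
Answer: $-3110441248$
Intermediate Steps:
$j = 1521$
$P = -1631$ ($P = -110 - 1521 = -1631$)
$\left(X + P\right) \left(-37278 - 46408\right) = \left(38799 - 1631\right) \left(-37278 - 46408\right) = 37168 \left(-83686\right) = -3110441248$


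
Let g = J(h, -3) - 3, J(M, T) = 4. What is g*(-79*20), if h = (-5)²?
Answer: -1580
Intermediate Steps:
h = 25
g = 1 (g = 4 - 3 = 1)
g*(-79*20) = 1*(-79*20) = 1*(-1580) = -1580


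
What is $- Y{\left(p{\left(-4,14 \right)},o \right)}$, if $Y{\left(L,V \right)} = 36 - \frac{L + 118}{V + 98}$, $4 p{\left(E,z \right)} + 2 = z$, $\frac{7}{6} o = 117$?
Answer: $- \frac{49121}{1388} \approx -35.39$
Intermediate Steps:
$o = \frac{702}{7}$ ($o = \frac{6}{7} \cdot 117 = \frac{702}{7} \approx 100.29$)
$p{\left(E,z \right)} = - \frac{1}{2} + \frac{z}{4}$
$Y{\left(L,V \right)} = 36 - \frac{118 + L}{98 + V}$
$- Y{\left(p{\left(-4,14 \right)},o \right)} = - \frac{3410 - \left(- \frac{1}{2} + \frac{1}{4} \cdot 14\right) + 36 \cdot \frac{702}{7}}{98 + \frac{702}{7}} = - \frac{3410 - \left(- \frac{1}{2} + \frac{7}{2}\right) + \frac{25272}{7}}{\frac{1388}{7}} = - \frac{7 \left(3410 - 3 + \frac{25272}{7}\right)}{1388} = - \frac{7 \cdot 49121}{1388 \cdot 7} = \left(-1\right) \frac{49121}{1388} = - \frac{49121}{1388}$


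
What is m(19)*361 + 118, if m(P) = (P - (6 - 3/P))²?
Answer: 62618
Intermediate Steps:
m(P) = (-6 + P + 3/P)² (m(P) = (P + (-6 + 3/P))² = (-6 + P + 3/P)²)
m(19)*361 + 118 = ((3 + 19² - 6*19)²/19²)*361 + 118 = ((3 + 361 - 114)²/361)*361 + 118 = ((1/361)*250²)*361 + 118 = ((1/361)*62500)*361 + 118 = (62500/361)*361 + 118 = 62500 + 118 = 62618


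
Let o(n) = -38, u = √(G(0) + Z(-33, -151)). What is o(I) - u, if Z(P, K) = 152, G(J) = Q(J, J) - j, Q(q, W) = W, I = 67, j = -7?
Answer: -38 - √159 ≈ -50.609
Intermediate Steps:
G(J) = 7 + J (G(J) = J - 1*(-7) = J + 7 = 7 + J)
u = √159 (u = √((7 + 0) + 152) = √(7 + 152) = √159 ≈ 12.610)
o(I) - u = -38 - √159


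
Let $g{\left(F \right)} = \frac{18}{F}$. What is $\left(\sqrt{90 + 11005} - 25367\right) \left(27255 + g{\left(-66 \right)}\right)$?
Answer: $- \frac{7605077334}{11} + \frac{299802 \sqrt{11095}}{11} \approx -6.885 \cdot 10^{8}$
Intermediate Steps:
$\left(\sqrt{90 + 11005} - 25367\right) \left(27255 + g{\left(-66 \right)}\right) = \left(\sqrt{90 + 11005} - 25367\right) \left(27255 + \frac{18}{-66}\right) = \left(\sqrt{11095} - 25367\right) \left(27255 + 18 \left(- \frac{1}{66}\right)\right) = \left(-25367 + \sqrt{11095}\right) \left(27255 - \frac{3}{11}\right) = \left(-25367 + \sqrt{11095}\right) \frac{299802}{11} = - \frac{7605077334}{11} + \frac{299802 \sqrt{11095}}{11}$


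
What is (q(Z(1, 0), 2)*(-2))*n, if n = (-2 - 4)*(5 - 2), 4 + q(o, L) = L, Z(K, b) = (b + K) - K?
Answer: -72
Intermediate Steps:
Z(K, b) = b (Z(K, b) = (K + b) - K = b)
q(o, L) = -4 + L
n = -18 (n = -6*3 = -18)
(q(Z(1, 0), 2)*(-2))*n = ((-4 + 2)*(-2))*(-18) = -2*(-2)*(-18) = 4*(-18) = -72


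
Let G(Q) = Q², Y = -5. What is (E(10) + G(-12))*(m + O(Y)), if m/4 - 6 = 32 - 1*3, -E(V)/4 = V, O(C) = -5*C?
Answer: 17160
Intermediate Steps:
E(V) = -4*V
m = 140 (m = 24 + 4*(32 - 1*3) = 24 + 4*(32 - 3) = 24 + 4*29 = 24 + 116 = 140)
(E(10) + G(-12))*(m + O(Y)) = (-4*10 + (-12)²)*(140 - 5*(-5)) = (-40 + 144)*(140 + 25) = 104*165 = 17160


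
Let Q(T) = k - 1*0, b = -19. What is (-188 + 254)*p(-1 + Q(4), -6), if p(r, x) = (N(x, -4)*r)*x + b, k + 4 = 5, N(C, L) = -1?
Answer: -1254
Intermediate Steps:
k = 1 (k = -4 + 5 = 1)
Q(T) = 1 (Q(T) = 1 - 1*0 = 1 + 0 = 1)
p(r, x) = -19 - r*x (p(r, x) = (-r)*x - 19 = -r*x - 19 = -19 - r*x)
(-188 + 254)*p(-1 + Q(4), -6) = (-188 + 254)*(-19 - 1*(-1 + 1)*(-6)) = 66*(-19 - 1*0*(-6)) = 66*(-19 + 0) = 66*(-19) = -1254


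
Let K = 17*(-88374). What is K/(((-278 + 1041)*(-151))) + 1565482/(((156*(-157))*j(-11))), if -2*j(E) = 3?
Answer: 117778752935/2116347597 ≈ 55.652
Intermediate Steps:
j(E) = -3/2 (j(E) = -½*3 = -3/2)
K = -1502358
K/(((-278 + 1041)*(-151))) + 1565482/(((156*(-157))*j(-11))) = -1502358*(-1/(151*(-278 + 1041))) + 1565482/(((156*(-157))*(-3/2))) = -1502358/(763*(-151)) + 1565482/((-24492*(-3/2))) = -1502358/(-115213) + 1565482/36738 = -1502358*(-1/115213) + 1565482*(1/36738) = 1502358/115213 + 782741/18369 = 117778752935/2116347597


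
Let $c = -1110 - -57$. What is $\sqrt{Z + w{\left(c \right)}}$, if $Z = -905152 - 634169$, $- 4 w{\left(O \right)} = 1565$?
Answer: $\frac{i \sqrt{6158849}}{2} \approx 1240.9 i$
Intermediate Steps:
$c = -1053$ ($c = -1110 + 57 = -1053$)
$w{\left(O \right)} = - \frac{1565}{4}$ ($w{\left(O \right)} = \left(- \frac{1}{4}\right) 1565 = - \frac{1565}{4}$)
$Z = -1539321$
$\sqrt{Z + w{\left(c \right)}} = \sqrt{-1539321 - \frac{1565}{4}} = \sqrt{- \frac{6158849}{4}} = \frac{i \sqrt{6158849}}{2}$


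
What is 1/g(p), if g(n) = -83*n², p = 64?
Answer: -1/339968 ≈ -2.9415e-6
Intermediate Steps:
1/g(p) = 1/(-83*64²) = 1/(-83*4096) = 1/(-339968) = -1/339968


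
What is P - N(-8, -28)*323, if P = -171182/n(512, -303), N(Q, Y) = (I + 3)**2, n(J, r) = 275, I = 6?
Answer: -669637/25 ≈ -26785.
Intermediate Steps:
N(Q, Y) = 81 (N(Q, Y) = (6 + 3)**2 = 9**2 = 81)
P = -15562/25 (P = -171182/275 = -171182*1/275 = -15562/25 ≈ -622.48)
P - N(-8, -28)*323 = -15562/25 - 81*323 = -15562/25 - 1*26163 = -15562/25 - 26163 = -669637/25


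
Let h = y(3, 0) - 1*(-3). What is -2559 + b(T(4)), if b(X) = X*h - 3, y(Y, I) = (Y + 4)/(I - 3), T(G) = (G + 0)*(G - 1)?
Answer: -2554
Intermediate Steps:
T(G) = G*(-1 + G)
y(Y, I) = (4 + Y)/(-3 + I)
h = ⅔ (h = (4 + 3)/(-3 + 0) - 1*(-3) = 7/(-3) + 3 = -⅓*7 + 3 = -7/3 + 3 = ⅔ ≈ 0.66667)
b(X) = -3 + 2*X/3 (b(X) = X*(⅔) - 3 = 2*X/3 - 3 = -3 + 2*X/3)
-2559 + b(T(4)) = -2559 + (-3 + 2*(4*(-1 + 4))/3) = -2559 + (-3 + 2*(4*3)/3) = -2559 + (-3 + (⅔)*12) = -2559 + (-3 + 8) = -2559 + 5 = -2554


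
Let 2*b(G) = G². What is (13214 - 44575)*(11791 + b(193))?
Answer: -1907720991/2 ≈ -9.5386e+8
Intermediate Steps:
b(G) = G²/2
(13214 - 44575)*(11791 + b(193)) = (13214 - 44575)*(11791 + (½)*193²) = -31361*(11791 + (½)*37249) = -31361*(11791 + 37249/2) = -31361*60831/2 = -1907720991/2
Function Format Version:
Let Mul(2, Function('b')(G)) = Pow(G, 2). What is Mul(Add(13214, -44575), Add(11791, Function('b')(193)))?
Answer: Rational(-1907720991, 2) ≈ -9.5386e+8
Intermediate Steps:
Function('b')(G) = Mul(Rational(1, 2), Pow(G, 2))
Mul(Add(13214, -44575), Add(11791, Function('b')(193))) = Mul(Add(13214, -44575), Add(11791, Mul(Rational(1, 2), Pow(193, 2)))) = Mul(-31361, Add(11791, Mul(Rational(1, 2), 37249))) = Mul(-31361, Add(11791, Rational(37249, 2))) = Mul(-31361, Rational(60831, 2)) = Rational(-1907720991, 2)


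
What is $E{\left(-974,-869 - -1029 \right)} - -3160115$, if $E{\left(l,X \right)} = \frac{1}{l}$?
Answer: $\frac{3077952009}{974} \approx 3.1601 \cdot 10^{6}$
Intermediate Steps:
$E{\left(-974,-869 - -1029 \right)} - -3160115 = \frac{1}{-974} - -3160115 = - \frac{1}{974} + 3160115 = \frac{3077952009}{974}$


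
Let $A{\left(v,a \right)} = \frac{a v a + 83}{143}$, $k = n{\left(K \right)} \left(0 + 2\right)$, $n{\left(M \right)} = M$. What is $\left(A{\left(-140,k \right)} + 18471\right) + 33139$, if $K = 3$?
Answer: $\frac{7375273}{143} \approx 51575.0$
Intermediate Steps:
$k = 6$ ($k = 3 \left(0 + 2\right) = 3 \cdot 2 = 6$)
$A{\left(v,a \right)} = \frac{83}{143} + \frac{v a^{2}}{143}$ ($A{\left(v,a \right)} = \left(v a^{2} + 83\right) \frac{1}{143} = \left(83 + v a^{2}\right) \frac{1}{143} = \frac{83}{143} + \frac{v a^{2}}{143}$)
$\left(A{\left(-140,k \right)} + 18471\right) + 33139 = \left(\left(\frac{83}{143} + \frac{1}{143} \left(-140\right) 6^{2}\right) + 18471\right) + 33139 = \left(\left(\frac{83}{143} + \frac{1}{143} \left(-140\right) 36\right) + 18471\right) + 33139 = \left(\left(\frac{83}{143} - \frac{5040}{143}\right) + 18471\right) + 33139 = \left(- \frac{4957}{143} + 18471\right) + 33139 = \frac{2636396}{143} + 33139 = \frac{7375273}{143}$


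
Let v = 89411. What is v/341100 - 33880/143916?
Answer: 109267123/4090812300 ≈ 0.026710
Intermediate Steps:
v/341100 - 33880/143916 = 89411/341100 - 33880/143916 = 89411*(1/341100) - 33880*1/143916 = 89411/341100 - 8470/35979 = 109267123/4090812300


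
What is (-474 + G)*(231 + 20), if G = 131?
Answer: -86093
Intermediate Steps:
(-474 + G)*(231 + 20) = (-474 + 131)*(231 + 20) = -343*251 = -86093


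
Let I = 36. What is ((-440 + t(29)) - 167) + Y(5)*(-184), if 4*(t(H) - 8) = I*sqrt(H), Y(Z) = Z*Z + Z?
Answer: -6119 + 9*sqrt(29) ≈ -6070.5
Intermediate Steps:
Y(Z) = Z + Z**2 (Y(Z) = Z**2 + Z = Z + Z**2)
t(H) = 8 + 9*sqrt(H) (t(H) = 8 + (36*sqrt(H))/4 = 8 + 9*sqrt(H))
((-440 + t(29)) - 167) + Y(5)*(-184) = ((-440 + (8 + 9*sqrt(29))) - 167) + (5*(1 + 5))*(-184) = ((-432 + 9*sqrt(29)) - 167) + (5*6)*(-184) = (-599 + 9*sqrt(29)) + 30*(-184) = (-599 + 9*sqrt(29)) - 5520 = -6119 + 9*sqrt(29)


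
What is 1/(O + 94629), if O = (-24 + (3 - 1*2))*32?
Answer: 1/93893 ≈ 1.0650e-5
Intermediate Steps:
O = -736 (O = (-24 + (3 - 2))*32 = (-24 + 1)*32 = -23*32 = -736)
1/(O + 94629) = 1/(-736 + 94629) = 1/93893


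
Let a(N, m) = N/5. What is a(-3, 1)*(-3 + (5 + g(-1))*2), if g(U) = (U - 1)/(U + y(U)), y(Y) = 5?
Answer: -18/5 ≈ -3.6000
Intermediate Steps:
a(N, m) = N/5 (a(N, m) = N*(1/5) = N/5)
g(U) = (-1 + U)/(5 + U) (g(U) = (U - 1)/(U + 5) = (-1 + U)/(5 + U))
a(-3, 1)*(-3 + (5 + g(-1))*2) = ((1/5)*(-3))*(-3 + (5 + (-1 - 1)/(5 - 1))*2) = -3*(-3 + (5 - 2/4)*2)/5 = -3*(-3 + (5 + (1/4)*(-2))*2)/5 = -3*(-3 + (5 - 1/2)*2)/5 = -3*(-3 + (9/2)*2)/5 = -3*(-3 + 9)/5 = -3/5*6 = -18/5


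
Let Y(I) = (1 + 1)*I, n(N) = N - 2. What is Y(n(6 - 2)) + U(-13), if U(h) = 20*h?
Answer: -256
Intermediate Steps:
n(N) = -2 + N
Y(I) = 2*I
Y(n(6 - 2)) + U(-13) = 2*(-2 + (6 - 2)) + 20*(-13) = 2*(-2 + 4) - 260 = 2*2 - 260 = 4 - 260 = -256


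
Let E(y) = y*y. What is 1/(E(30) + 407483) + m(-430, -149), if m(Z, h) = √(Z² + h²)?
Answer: 1/408383 + √207101 ≈ 455.08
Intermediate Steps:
E(y) = y²
1/(E(30) + 407483) + m(-430, -149) = 1/(30² + 407483) + √((-430)² + (-149)²) = 1/(900 + 407483) + √(184900 + 22201) = 1/408383 + √207101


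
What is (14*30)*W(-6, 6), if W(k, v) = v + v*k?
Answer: -12600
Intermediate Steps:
W(k, v) = v + k*v
(14*30)*W(-6, 6) = (14*30)*(6*(1 - 6)) = 420*(6*(-5)) = 420*(-30) = -12600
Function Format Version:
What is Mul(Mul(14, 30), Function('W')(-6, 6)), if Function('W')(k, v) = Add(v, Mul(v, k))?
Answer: -12600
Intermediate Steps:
Function('W')(k, v) = Add(v, Mul(k, v))
Mul(Mul(14, 30), Function('W')(-6, 6)) = Mul(Mul(14, 30), Mul(6, Add(1, -6))) = Mul(420, Mul(6, -5)) = Mul(420, -30) = -12600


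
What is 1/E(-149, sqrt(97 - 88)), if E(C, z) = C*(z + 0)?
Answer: -1/447 ≈ -0.0022371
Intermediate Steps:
E(C, z) = C*z
1/E(-149, sqrt(97 - 88)) = 1/(-149*sqrt(97 - 88)) = 1/(-149*sqrt(9)) = 1/(-149*3) = 1/(-447) = -1/447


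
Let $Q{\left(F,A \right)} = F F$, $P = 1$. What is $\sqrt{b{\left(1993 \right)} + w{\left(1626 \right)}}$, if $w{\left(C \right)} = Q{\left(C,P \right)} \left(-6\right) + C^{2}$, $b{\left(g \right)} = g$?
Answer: $i \sqrt{13217387} \approx 3635.6 i$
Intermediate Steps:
$Q{\left(F,A \right)} = F^{2}$
$w{\left(C \right)} = - 5 C^{2}$ ($w{\left(C \right)} = C^{2} \left(-6\right) + C^{2} = - 6 C^{2} + C^{2} = - 5 C^{2}$)
$\sqrt{b{\left(1993 \right)} + w{\left(1626 \right)}} = \sqrt{1993 - 5 \cdot 1626^{2}} = \sqrt{1993 - 13219380} = \sqrt{-13217387} = i \sqrt{13217387}$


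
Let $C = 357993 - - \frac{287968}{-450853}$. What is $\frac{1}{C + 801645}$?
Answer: $\frac{450853}{522825983246} \approx 8.6234 \cdot 10^{-7}$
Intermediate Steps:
$C = \frac{161401930061}{450853}$ ($C = 357993 - \left(-287968\right) \left(- \frac{1}{450853}\right) = 357993 - \frac{287968}{450853} = \frac{161401930061}{450853} \approx 3.5799 \cdot 10^{5}$)
$\frac{1}{C + 801645} = \frac{1}{\frac{161401930061}{450853} + 801645} = \frac{1}{\frac{522825983246}{450853}} = \frac{450853}{522825983246}$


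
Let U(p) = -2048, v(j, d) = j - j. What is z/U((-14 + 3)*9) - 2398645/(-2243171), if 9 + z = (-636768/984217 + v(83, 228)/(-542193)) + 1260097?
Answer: -347143052927159721/565188360219392 ≈ -614.21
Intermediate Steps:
v(j, d) = 0
z = 1240199394328/984217 (z = -9 + ((-636768/984217 + 0/(-542193)) + 1260097) = -9 + ((-636768*1/984217 + 0*(-1/542193)) + 1260097) = -9 + ((-636768/984217 + 0) + 1260097) = -9 + (-636768/984217 + 1260097) = -9 + 1240208252281/984217 = 1240199394328/984217 ≈ 1.2601e+6)
z/U((-14 + 3)*9) - 2398645/(-2243171) = (1240199394328/984217)/(-2048) - 2398645/(-2243171) = (1240199394328/984217)*(-1/2048) - 2398645*(-1/2243171) = -155024924291/251959552 + 2398645/2243171 = -347143052927159721/565188360219392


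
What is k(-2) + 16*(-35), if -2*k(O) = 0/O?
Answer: -560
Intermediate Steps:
k(O) = 0 (k(O) = -0/O = -½*0 = 0)
k(-2) + 16*(-35) = 0 + 16*(-35) = 0 - 560 = -560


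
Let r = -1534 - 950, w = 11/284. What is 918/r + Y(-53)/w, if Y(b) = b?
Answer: -692579/506 ≈ -1368.7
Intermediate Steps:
w = 11/284 (w = 11*(1/284) = 11/284 ≈ 0.038732)
r = -2484
918/r + Y(-53)/w = 918/(-2484) - 53/11/284 = 918*(-1/2484) - 53*284/11 = -17/46 - 15052/11 = -692579/506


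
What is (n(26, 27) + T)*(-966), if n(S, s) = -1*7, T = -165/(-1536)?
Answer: 1704507/256 ≈ 6658.2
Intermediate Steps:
T = 55/512 (T = -165*(-1/1536) = 55/512 ≈ 0.10742)
n(S, s) = -7
(n(26, 27) + T)*(-966) = (-7 + 55/512)*(-966) = -3529/512*(-966) = 1704507/256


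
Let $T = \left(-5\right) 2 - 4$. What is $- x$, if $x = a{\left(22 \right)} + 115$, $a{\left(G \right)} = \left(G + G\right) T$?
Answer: $501$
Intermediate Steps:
$T = -14$ ($T = -10 - 4 = -14$)
$a{\left(G \right)} = - 28 G$ ($a{\left(G \right)} = \left(G + G\right) \left(-14\right) = 2 G \left(-14\right) = - 28 G$)
$x = -501$ ($x = \left(-28\right) 22 + 115 = -616 + 115 = -501$)
$- x = \left(-1\right) \left(-501\right) = 501$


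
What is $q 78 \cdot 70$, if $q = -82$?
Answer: $-447720$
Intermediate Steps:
$q 78 \cdot 70 = \left(-82\right) 78 \cdot 70 = \left(-6396\right) 70 = -447720$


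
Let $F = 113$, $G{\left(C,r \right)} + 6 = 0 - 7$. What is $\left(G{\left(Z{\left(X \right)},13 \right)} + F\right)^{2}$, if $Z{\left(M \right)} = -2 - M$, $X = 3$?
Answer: $10000$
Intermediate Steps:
$G{\left(C,r \right)} = -13$ ($G{\left(C,r \right)} = -6 + \left(0 - 7\right) = -6 - 7 = -13$)
$\left(G{\left(Z{\left(X \right)},13 \right)} + F\right)^{2} = \left(-13 + 113\right)^{2} = 100^{2} = 10000$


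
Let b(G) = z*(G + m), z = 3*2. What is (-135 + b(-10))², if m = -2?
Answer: 42849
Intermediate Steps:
z = 6
b(G) = -12 + 6*G (b(G) = 6*(G - 2) = 6*(-2 + G) = -12 + 6*G)
(-135 + b(-10))² = (-135 + (-12 + 6*(-10)))² = (-135 + (-12 - 60))² = (-135 - 72)² = (-207)² = 42849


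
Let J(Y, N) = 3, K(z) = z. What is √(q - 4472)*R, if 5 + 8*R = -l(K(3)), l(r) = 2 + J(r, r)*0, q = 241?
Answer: -7*I*√4231/8 ≈ -56.915*I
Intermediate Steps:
l(r) = 2 (l(r) = 2 + 3*0 = 2 + 0 = 2)
R = -7/8 (R = -5/8 + (-1*2)/8 = -5/8 + (⅛)*(-2) = -5/8 - ¼ = -7/8 ≈ -0.87500)
√(q - 4472)*R = √(241 - 4472)*(-7/8) = √(-4231)*(-7/8) = (I*√4231)*(-7/8) = -7*I*√4231/8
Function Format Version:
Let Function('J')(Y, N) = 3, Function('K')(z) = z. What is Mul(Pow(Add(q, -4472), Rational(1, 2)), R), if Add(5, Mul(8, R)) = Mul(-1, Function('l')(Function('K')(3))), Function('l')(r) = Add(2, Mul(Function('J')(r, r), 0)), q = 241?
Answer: Mul(Rational(-7, 8), I, Pow(4231, Rational(1, 2))) ≈ Mul(-56.915, I)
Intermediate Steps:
Function('l')(r) = 2 (Function('l')(r) = Add(2, Mul(3, 0)) = Add(2, 0) = 2)
R = Rational(-7, 8) (R = Add(Rational(-5, 8), Mul(Rational(1, 8), Mul(-1, 2))) = Add(Rational(-5, 8), Mul(Rational(1, 8), -2)) = Add(Rational(-5, 8), Rational(-1, 4)) = Rational(-7, 8) ≈ -0.87500)
Mul(Pow(Add(q, -4472), Rational(1, 2)), R) = Mul(Pow(Add(241, -4472), Rational(1, 2)), Rational(-7, 8)) = Mul(Pow(-4231, Rational(1, 2)), Rational(-7, 8)) = Mul(Mul(I, Pow(4231, Rational(1, 2))), Rational(-7, 8)) = Mul(Rational(-7, 8), I, Pow(4231, Rational(1, 2)))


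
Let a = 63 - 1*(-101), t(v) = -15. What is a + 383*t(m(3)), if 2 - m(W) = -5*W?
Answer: -5581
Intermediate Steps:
m(W) = 2 + 5*W (m(W) = 2 - (-5)*W = 2 + 5*W)
a = 164 (a = 63 + 101 = 164)
a + 383*t(m(3)) = 164 + 383*(-15) = 164 - 5745 = -5581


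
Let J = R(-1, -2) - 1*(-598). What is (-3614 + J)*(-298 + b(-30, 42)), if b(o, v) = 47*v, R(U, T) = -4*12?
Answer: -5135264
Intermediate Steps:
R(U, T) = -48
J = 550 (J = -48 - 1*(-598) = -48 + 598 = 550)
(-3614 + J)*(-298 + b(-30, 42)) = (-3614 + 550)*(-298 + 47*42) = -3064*(-298 + 1974) = -3064*1676 = -5135264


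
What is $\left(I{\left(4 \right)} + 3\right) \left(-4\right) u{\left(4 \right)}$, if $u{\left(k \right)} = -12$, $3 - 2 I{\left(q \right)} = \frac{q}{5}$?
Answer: $\frac{984}{5} \approx 196.8$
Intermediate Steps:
$I{\left(q \right)} = \frac{3}{2} - \frac{q}{10}$ ($I{\left(q \right)} = \frac{3}{2} - \frac{q \frac{1}{5}}{2} = \frac{3}{2} - \frac{\frac{1}{5} q}{2} = \frac{3}{2} - \frac{q}{10}$)
$\left(I{\left(4 \right)} + 3\right) \left(-4\right) u{\left(4 \right)} = \left(\left(\frac{3}{2} - \frac{2}{5}\right) + 3\right) \left(-4\right) \left(-12\right) = \left(\frac{11}{10} + 3\right) \left(-4\right) \left(-12\right) = \frac{41}{10} \left(-4\right) \left(-12\right) = \left(- \frac{82}{5}\right) \left(-12\right) = \frac{984}{5}$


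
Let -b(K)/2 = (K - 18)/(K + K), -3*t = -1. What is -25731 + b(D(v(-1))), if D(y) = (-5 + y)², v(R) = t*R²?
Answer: -2521655/98 ≈ -25731.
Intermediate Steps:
t = ⅓ (t = -⅓*(-1) = ⅓ ≈ 0.33333)
v(R) = R²/3
b(K) = -(-18 + K)/K (b(K) = -2*(K - 18)/(K + K) = -2*(-18 + K)/(2*K) = -2*(-18 + K)*1/(2*K) = -(-18 + K)/K)
-25731 + b(D(v(-1))) = -25731 + (18 - (-5 + (⅓)*(-1)²)²)/((-5 + (⅓)*(-1)²)²) = -25731 + (18 - (-5 + (⅓)*1)²)/((-5 + (⅓)*1)²) = -25731 + (18 - (-5 + ⅓)²)/((-5 + ⅓)²) = -25731 + (18 - (-14/3)²)/((-14/3)²) = -25731 + (18 - 1*196/9)/(196/9) = -25731 + 9*(18 - 196/9)/196 = -25731 + (9/196)*(-34/9) = -25731 - 17/98 = -2521655/98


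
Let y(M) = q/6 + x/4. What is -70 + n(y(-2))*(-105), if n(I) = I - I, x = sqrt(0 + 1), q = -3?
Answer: -70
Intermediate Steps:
x = 1 (x = sqrt(1) = 1)
y(M) = -1/4 (y(M) = -3/6 + 1/4 = -3*1/6 + 1*(1/4) = -1/2 + 1/4 = -1/4)
n(I) = 0
-70 + n(y(-2))*(-105) = -70 + 0*(-105) = -70 + 0 = -70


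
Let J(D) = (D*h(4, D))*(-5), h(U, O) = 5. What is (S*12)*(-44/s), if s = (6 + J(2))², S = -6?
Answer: 18/11 ≈ 1.6364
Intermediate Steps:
J(D) = -25*D (J(D) = (D*5)*(-5) = (5*D)*(-5) = -25*D)
s = 1936 (s = (6 - 25*2)² = (6 - 50)² = (-44)² = 1936)
(S*12)*(-44/s) = (-6*12)*(-44/1936) = -(-3168)/1936 = -72*(-1/44) = 18/11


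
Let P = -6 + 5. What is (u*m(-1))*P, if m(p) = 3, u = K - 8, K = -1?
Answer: 27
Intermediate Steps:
u = -9 (u = -1 - 8 = -9)
P = -1
(u*m(-1))*P = -9*3*(-1) = -27*(-1) = 27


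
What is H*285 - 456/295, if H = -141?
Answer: -11855031/295 ≈ -40187.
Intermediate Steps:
H*285 - 456/295 = -141*285 - 456/295 = -40185 - 456*1/295 = -40185 - 456/295 = -11855031/295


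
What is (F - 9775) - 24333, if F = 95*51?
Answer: -29263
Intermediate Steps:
F = 4845
(F - 9775) - 24333 = (4845 - 9775) - 24333 = -4930 - 24333 = -29263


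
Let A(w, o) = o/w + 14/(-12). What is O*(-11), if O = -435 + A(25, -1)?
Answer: 719741/150 ≈ 4798.3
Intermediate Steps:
A(w, o) = -7/6 + o/w (A(w, o) = o/w + 14*(-1/12) = o/w - 7/6 = -7/6 + o/w)
O = -65431/150 (O = -435 + (-7/6 - 1/25) = -435 - 181/150 = -65431/150 ≈ -436.21)
O*(-11) = -65431/150*(-11) = 719741/150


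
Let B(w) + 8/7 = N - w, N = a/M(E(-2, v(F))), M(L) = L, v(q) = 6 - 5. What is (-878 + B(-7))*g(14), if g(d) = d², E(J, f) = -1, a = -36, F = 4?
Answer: -163884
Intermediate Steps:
v(q) = 1
N = 36 (N = -36/(-1) = -36*(-1) = 36)
B(w) = 244/7 - w (B(w) = -8/7 + (36 - w) = 244/7 - w)
(-878 + B(-7))*g(14) = (-878 + (244/7 - 1*(-7)))*14² = (-878 + (244/7 + 7))*196 = (-878 + 293/7)*196 = -5853/7*196 = -163884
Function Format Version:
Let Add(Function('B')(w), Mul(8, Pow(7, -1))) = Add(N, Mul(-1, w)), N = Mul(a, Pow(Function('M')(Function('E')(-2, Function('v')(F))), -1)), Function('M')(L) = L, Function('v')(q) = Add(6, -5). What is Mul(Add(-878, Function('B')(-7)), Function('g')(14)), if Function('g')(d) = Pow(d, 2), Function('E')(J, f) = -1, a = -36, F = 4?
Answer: -163884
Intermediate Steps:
Function('v')(q) = 1
N = 36 (N = Mul(-36, Pow(-1, -1)) = Mul(-36, -1) = 36)
Function('B')(w) = Add(Rational(244, 7), Mul(-1, w)) (Function('B')(w) = Add(Rational(-8, 7), Add(36, Mul(-1, w))) = Add(Rational(244, 7), Mul(-1, w)))
Mul(Add(-878, Function('B')(-7)), Function('g')(14)) = Mul(Add(-878, Add(Rational(244, 7), Mul(-1, -7))), Pow(14, 2)) = Mul(Add(-878, Add(Rational(244, 7), 7)), 196) = Mul(Add(-878, Rational(293, 7)), 196) = Mul(Rational(-5853, 7), 196) = -163884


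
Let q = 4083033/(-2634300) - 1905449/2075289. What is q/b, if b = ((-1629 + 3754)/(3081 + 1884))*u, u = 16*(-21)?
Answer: 165414157874461/9638001832760000 ≈ 0.017163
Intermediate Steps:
u = -336
q = -499740658231/202479030100 (q = 4083033*(-1/2634300) - 1905449*1/2075289 = -1361011/878100 - 1905449/2075289 = -499740658231/202479030100 ≈ -2.4681)
b = -47600/331 (b = ((-1629 + 3754)/(3081 + 1884))*(-336) = (2125/4965)*(-336) = (2125*(1/4965))*(-336) = (425/993)*(-336) = -47600/331 ≈ -143.81)
q/b = -499740658231/(202479030100*(-47600/331)) = -499740658231/202479030100*(-331/47600) = 165414157874461/9638001832760000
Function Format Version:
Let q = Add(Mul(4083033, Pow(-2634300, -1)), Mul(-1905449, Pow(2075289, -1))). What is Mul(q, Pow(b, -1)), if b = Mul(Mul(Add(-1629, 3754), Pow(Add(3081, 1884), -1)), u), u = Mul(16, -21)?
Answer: Rational(165414157874461, 9638001832760000) ≈ 0.017163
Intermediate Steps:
u = -336
q = Rational(-499740658231, 202479030100) (q = Add(Mul(4083033, Rational(-1, 2634300)), Mul(-1905449, Rational(1, 2075289))) = Add(Rational(-1361011, 878100), Rational(-1905449, 2075289)) = Rational(-499740658231, 202479030100) ≈ -2.4681)
b = Rational(-47600, 331) (b = Mul(Mul(Add(-1629, 3754), Pow(Add(3081, 1884), -1)), -336) = Mul(Mul(2125, Pow(4965, -1)), -336) = Mul(Mul(2125, Rational(1, 4965)), -336) = Mul(Rational(425, 993), -336) = Rational(-47600, 331) ≈ -143.81)
Mul(q, Pow(b, -1)) = Mul(Rational(-499740658231, 202479030100), Pow(Rational(-47600, 331), -1)) = Mul(Rational(-499740658231, 202479030100), Rational(-331, 47600)) = Rational(165414157874461, 9638001832760000)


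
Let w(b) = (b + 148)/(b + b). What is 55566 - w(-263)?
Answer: 29227601/526 ≈ 55566.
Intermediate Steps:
w(b) = (148 + b)/(2*b) (w(b) = (148 + b)/((2*b)) = (148 + b)*(1/(2*b)) = (148 + b)/(2*b))
55566 - w(-263) = 55566 - (148 - 263)/(2*(-263)) = 55566 - (-1)*(-115)/(2*263) = 55566 - 1*115/526 = 55566 - 115/526 = 29227601/526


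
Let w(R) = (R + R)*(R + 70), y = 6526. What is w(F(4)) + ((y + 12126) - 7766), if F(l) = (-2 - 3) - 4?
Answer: 9788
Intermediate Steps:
F(l) = -9 (F(l) = -5 - 4 = -9)
w(R) = 2*R*(70 + R) (w(R) = (2*R)*(70 + R) = 2*R*(70 + R))
w(F(4)) + ((y + 12126) - 7766) = 2*(-9)*(70 - 9) + ((6526 + 12126) - 7766) = 2*(-9)*61 + (18652 - 7766) = -1098 + 10886 = 9788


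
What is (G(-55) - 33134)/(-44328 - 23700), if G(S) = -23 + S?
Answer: 8303/17007 ≈ 0.48821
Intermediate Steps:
(G(-55) - 33134)/(-44328 - 23700) = ((-23 - 55) - 33134)/(-44328 - 23700) = (-78 - 33134)/(-68028) = -33212*(-1/68028) = 8303/17007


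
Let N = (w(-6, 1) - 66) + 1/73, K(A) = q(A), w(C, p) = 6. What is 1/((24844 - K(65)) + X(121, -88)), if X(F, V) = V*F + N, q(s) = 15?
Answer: 73/1030834 ≈ 7.0816e-5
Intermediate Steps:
K(A) = 15
N = -4379/73 (N = (6 - 66) + 1/73 = -60 + 1/73 = -4379/73 ≈ -59.986)
X(F, V) = -4379/73 + F*V (X(F, V) = V*F - 4379/73 = F*V - 4379/73 = -4379/73 + F*V)
1/((24844 - K(65)) + X(121, -88)) = 1/((24844 - 1*15) + (-4379/73 + 121*(-88))) = 1/((24844 - 15) + (-4379/73 - 10648)) = 1/(24829 - 781683/73) = 1/(1030834/73) = 73/1030834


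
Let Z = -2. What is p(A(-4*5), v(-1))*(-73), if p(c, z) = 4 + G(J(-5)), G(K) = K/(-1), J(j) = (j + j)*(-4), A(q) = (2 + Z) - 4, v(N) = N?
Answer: 2628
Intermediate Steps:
A(q) = -4 (A(q) = (2 - 2) - 4 = 0 - 4 = -4)
J(j) = -8*j (J(j) = (2*j)*(-4) = -8*j)
G(K) = -K (G(K) = K*(-1) = -K)
p(c, z) = -36 (p(c, z) = 4 - (-8)*(-5) = 4 - 1*40 = 4 - 40 = -36)
p(A(-4*5), v(-1))*(-73) = -36*(-73) = 2628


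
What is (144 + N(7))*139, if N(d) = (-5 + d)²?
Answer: 20572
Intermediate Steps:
(144 + N(7))*139 = (144 + (-5 + 7)²)*139 = (144 + 2²)*139 = (144 + 4)*139 = 148*139 = 20572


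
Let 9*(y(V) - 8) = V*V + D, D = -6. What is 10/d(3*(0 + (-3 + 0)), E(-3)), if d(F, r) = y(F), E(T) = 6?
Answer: 30/49 ≈ 0.61224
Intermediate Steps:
y(V) = 22/3 + V**2/9 (y(V) = 8 + (V*V - 6)/9 = 8 + (V**2 - 6)/9 = 8 + (-6 + V**2)/9 = 8 + (-2/3 + V**2/9) = 22/3 + V**2/9)
d(F, r) = 22/3 + F**2/9
10/d(3*(0 + (-3 + 0)), E(-3)) = 10/(22/3 + (3*(0 + (-3 + 0)))**2/9) = 10/(22/3 + (3*(0 - 3))**2/9) = 10/(22/3 + (3*(-3))**2/9) = 10/(22/3 + (1/9)*(-9)**2) = 10/(22/3 + (1/9)*81) = 10/(22/3 + 9) = 10/(49/3) = 10*(3/49) = 30/49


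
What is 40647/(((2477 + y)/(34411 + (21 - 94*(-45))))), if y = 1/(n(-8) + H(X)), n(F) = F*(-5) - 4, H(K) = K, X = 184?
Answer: 115242916360/181647 ≈ 6.3443e+5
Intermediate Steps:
n(F) = -4 - 5*F (n(F) = -5*F - 4 = -4 - 5*F)
y = 1/220 (y = 1/((-4 - 5*(-8)) + 184) = 1/((-4 + 40) + 184) = 1/(36 + 184) = 1/220 ≈ 0.0045455)
40647/(((2477 + y)/(34411 + (21 - 94*(-45))))) = 40647/(((2477 + 1/220)/(34411 + (21 - 94*(-45))))) = 40647/((544941/(220*(34411 + (21 + 4230))))) = 40647/((544941/(220*(34411 + 4251)))) = 40647/(((544941/220)/38662)) = 40647/(((544941/220)*(1/38662))) = 40647/(544941/8505640) = 40647*(8505640/544941) = 115242916360/181647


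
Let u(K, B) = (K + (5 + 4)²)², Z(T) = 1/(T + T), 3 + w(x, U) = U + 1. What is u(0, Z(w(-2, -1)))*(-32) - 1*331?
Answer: -210283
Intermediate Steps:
w(x, U) = -2 + U (w(x, U) = -3 + (U + 1) = -3 + (1 + U) = -2 + U)
Z(T) = 1/(2*T)
u(K, B) = (81 + K)² (u(K, B) = (K + 9²)² = (K + 81)² = (81 + K)²)
u(0, Z(w(-2, -1)))*(-32) - 1*331 = (81 + 0)²*(-32) - 1*331 = 81²*(-32) - 331 = 6561*(-32) - 331 = -209952 - 331 = -210283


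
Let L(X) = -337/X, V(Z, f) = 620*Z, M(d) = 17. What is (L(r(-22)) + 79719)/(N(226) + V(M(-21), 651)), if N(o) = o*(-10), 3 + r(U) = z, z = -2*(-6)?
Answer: 358567/37260 ≈ 9.6234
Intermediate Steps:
z = 12
r(U) = 9 (r(U) = -3 + 12 = 9)
N(o) = -10*o
(L(r(-22)) + 79719)/(N(226) + V(M(-21), 651)) = (-337/9 + 79719)/(-10*226 + 620*17) = (-337*1/9 + 79719)/(-2260 + 10540) = (-337/9 + 79719)/8280 = (717134/9)*(1/8280) = 358567/37260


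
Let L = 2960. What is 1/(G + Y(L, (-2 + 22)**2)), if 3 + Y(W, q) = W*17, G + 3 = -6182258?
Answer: -1/6131944 ≈ -1.6308e-7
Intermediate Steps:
G = -6182261 (G = -3 - 6182258 = -6182261)
Y(W, q) = -3 + 17*W (Y(W, q) = -3 + W*17 = -3 + 17*W)
1/(G + Y(L, (-2 + 22)**2)) = 1/(-6182261 + (-3 + 17*2960)) = 1/(-6182261 + (-3 + 50320)) = 1/(-6182261 + 50317) = 1/(-6131944) = -1/6131944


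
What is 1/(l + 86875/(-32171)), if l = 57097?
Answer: 32171/1836780712 ≈ 1.7515e-5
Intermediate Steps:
1/(l + 86875/(-32171)) = 1/(57097 + 86875/(-32171)) = 1/(57097 + 86875*(-1/32171)) = 1/(57097 - 86875/32171) = 1/(1836780712/32171) = 32171/1836780712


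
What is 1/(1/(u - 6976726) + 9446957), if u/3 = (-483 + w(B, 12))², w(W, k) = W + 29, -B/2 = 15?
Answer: 6273958/59269811445805 ≈ 1.0585e-7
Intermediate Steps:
B = -30 (B = -2*15 = -30)
w(W, k) = 29 + W
u = 702768 (u = 3*(-483 + (29 - 30))² = 3*(-483 - 1)² = 3*(-484)² = 3*234256 = 702768)
1/(1/(u - 6976726) + 9446957) = 1/(1/(702768 - 6976726) + 9446957) = 1/(1/(-6273958) + 9446957) = 1/(-1/6273958 + 9446957) = 1/(59269811445805/6273958) = 6273958/59269811445805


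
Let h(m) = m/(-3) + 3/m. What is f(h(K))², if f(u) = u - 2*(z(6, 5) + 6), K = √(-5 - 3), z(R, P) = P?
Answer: 34559/72 + 187*I*√2/3 ≈ 479.99 + 88.153*I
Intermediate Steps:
K = 2*I*√2 (K = √(-8) = 2*I*√2 ≈ 2.8284*I)
h(m) = 3/m - m/3 (h(m) = m*(-⅓) + 3/m = -m/3 + 3/m = 3/m - m/3)
f(u) = -22 + u (f(u) = u - 2*(5 + 6) = u - 2*11 = u - 22 = -22 + u)
f(h(K))² = (-22 + (3/((2*I*√2)) - 2*I*√2/3))² = (-22 + (3*(-I*√2/4) - 2*I*√2/3))² = (-22 + (-3*I*√2/4 - 2*I*√2/3))² = (-22 - 17*I*√2/12)²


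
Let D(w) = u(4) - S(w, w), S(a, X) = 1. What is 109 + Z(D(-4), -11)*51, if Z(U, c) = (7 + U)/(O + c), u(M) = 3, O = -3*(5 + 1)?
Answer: 2702/29 ≈ 93.172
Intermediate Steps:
O = -18 (O = -3*6 = -18)
D(w) = 2 (D(w) = 3 - 1*1 = 3 - 1 = 2)
Z(U, c) = (7 + U)/(-18 + c)
109 + Z(D(-4), -11)*51 = 109 + ((7 + 2)/(-18 - 11))*51 = 109 + (9/(-29))*51 = 109 - 1/29*9*51 = 109 - 9/29*51 = 109 - 459/29 = 2702/29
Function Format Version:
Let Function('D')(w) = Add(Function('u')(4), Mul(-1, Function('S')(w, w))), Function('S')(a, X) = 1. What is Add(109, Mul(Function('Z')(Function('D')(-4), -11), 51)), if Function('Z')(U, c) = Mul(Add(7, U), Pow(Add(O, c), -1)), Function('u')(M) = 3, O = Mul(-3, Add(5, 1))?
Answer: Rational(2702, 29) ≈ 93.172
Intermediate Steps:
O = -18 (O = Mul(-3, 6) = -18)
Function('D')(w) = 2 (Function('D')(w) = Add(3, Mul(-1, 1)) = Add(3, -1) = 2)
Function('Z')(U, c) = Mul(Pow(Add(-18, c), -1), Add(7, U)) (Function('Z')(U, c) = Mul(Add(7, U), Pow(Add(-18, c), -1)) = Mul(Pow(Add(-18, c), -1), Add(7, U)))
Add(109, Mul(Function('Z')(Function('D')(-4), -11), 51)) = Add(109, Mul(Mul(Pow(Add(-18, -11), -1), Add(7, 2)), 51)) = Add(109, Mul(Mul(Pow(-29, -1), 9), 51)) = Add(109, Mul(Mul(Rational(-1, 29), 9), 51)) = Add(109, Mul(Rational(-9, 29), 51)) = Add(109, Rational(-459, 29)) = Rational(2702, 29)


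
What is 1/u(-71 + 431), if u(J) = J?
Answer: 1/360 ≈ 0.0027778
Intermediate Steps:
1/u(-71 + 431) = 1/(-71 + 431) = 1/360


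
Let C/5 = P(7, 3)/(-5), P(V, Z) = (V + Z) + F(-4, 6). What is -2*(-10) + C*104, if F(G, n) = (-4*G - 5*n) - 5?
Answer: 956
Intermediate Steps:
F(G, n) = -5 - 5*n - 4*G (F(G, n) = (-5*n - 4*G) - 5 = -5 - 5*n - 4*G)
P(V, Z) = -19 + V + Z (P(V, Z) = (V + Z) + (-5 - 5*6 - 4*(-4)) = (V + Z) + (-5 - 30 + 16) = (V + Z) - 19 = -19 + V + Z)
C = 9 (C = 5*((-19 + 7 + 3)/(-5)) = 5*(-9*(-⅕)) = 5*(9/5) = 9)
-2*(-10) + C*104 = -2*(-10) + 9*104 = 20 + 936 = 956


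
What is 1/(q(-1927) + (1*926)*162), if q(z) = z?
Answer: 1/148085 ≈ 6.7529e-6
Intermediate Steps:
1/(q(-1927) + (1*926)*162) = 1/(-1927 + (1*926)*162) = 1/(-1927 + 926*162) = 1/(-1927 + 150012) = 1/148085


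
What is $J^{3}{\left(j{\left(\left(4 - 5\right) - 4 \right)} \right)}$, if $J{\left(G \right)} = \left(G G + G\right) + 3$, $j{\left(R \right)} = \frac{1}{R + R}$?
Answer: $\frac{24642171}{1000000} \approx 24.642$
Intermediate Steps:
$j{\left(R \right)} = \frac{1}{2 R}$
$J{\left(G \right)} = 3 + G + G^{2}$ ($J{\left(G \right)} = \left(G^{2} + G\right) + 3 = \left(G + G^{2}\right) + 3 = 3 + G + G^{2}$)
$J^{3}{\left(j{\left(\left(4 - 5\right) - 4 \right)} \right)} = \left(3 + \frac{1}{2 \left(\left(4 - 5\right) - 4\right)} + \left(\frac{1}{2 \left(\left(4 - 5\right) - 4\right)}\right)^{2}\right)^{3} = \left(3 + \frac{1}{2 \left(-1 - 4\right)} + \left(\frac{1}{2 \left(-1 - 4\right)}\right)^{2}\right)^{3} = \left(3 + \frac{1}{2 \left(-5\right)} + \left(\frac{1}{2 \left(-5\right)}\right)^{2}\right)^{3} = \left(3 + \frac{1}{2} \left(- \frac{1}{5}\right) + \left(\frac{1}{2} \left(- \frac{1}{5}\right)\right)^{2}\right)^{3} = \left(3 - \frac{1}{10} + \left(- \frac{1}{10}\right)^{2}\right)^{3} = \left(3 - \frac{1}{10} + \frac{1}{100}\right)^{3} = \left(\frac{291}{100}\right)^{3} = \frac{24642171}{1000000}$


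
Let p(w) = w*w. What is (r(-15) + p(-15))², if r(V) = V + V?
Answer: 38025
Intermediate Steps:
r(V) = 2*V
p(w) = w²
(r(-15) + p(-15))² = (2*(-15) + (-15)²)² = (-30 + 225)² = 195² = 38025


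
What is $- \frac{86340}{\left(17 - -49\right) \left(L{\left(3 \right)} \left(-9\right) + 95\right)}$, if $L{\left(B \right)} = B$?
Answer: $- \frac{7195}{374} \approx -19.238$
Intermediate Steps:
$- \frac{86340}{\left(17 - -49\right) \left(L{\left(3 \right)} \left(-9\right) + 95\right)} = - \frac{86340}{\left(17 - -49\right) \left(3 \left(-9\right) + 95\right)} = - \frac{86340}{\left(17 + 49\right) \left(-27 + 95\right)} = - \frac{86340}{66 \cdot 68} = - \frac{86340}{4488} = \left(-86340\right) \frac{1}{4488} = - \frac{7195}{374}$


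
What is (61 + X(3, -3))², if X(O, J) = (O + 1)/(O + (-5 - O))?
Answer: 90601/25 ≈ 3624.0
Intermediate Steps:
X(O, J) = -⅕ - O/5 (X(O, J) = (1 + O)/(-5) = (1 + O)*(-⅕) = -⅕ - O/5)
(61 + X(3, -3))² = (61 + (-⅕ - ⅕*3))² = (61 + (-⅕ - ⅗))² = (61 - ⅘)² = (301/5)² = 90601/25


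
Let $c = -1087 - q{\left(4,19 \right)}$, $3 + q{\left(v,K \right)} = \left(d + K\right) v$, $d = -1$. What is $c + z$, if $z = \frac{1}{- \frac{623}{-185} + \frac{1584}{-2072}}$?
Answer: $- \frac{3895581}{3371} \approx -1155.6$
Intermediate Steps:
$q{\left(v,K \right)} = -3 + v \left(-1 + K\right)$ ($q{\left(v,K \right)} = -3 + \left(-1 + K\right) v = -3 + v \left(-1 + K\right)$)
$c = -1156$ ($c = -1087 - \left(-3 - 4 + 19 \cdot 4\right) = -1087 - \left(-3 - 4 + 76\right) = -1087 - 69 = -1156$)
$z = \frac{1295}{3371}$ ($z = \frac{1}{\left(-623\right) \left(- \frac{1}{185}\right) + 1584 \left(- \frac{1}{2072}\right)} = \frac{1}{\frac{623}{185} - \frac{198}{259}} = \frac{1}{\frac{3371}{1295}} = \frac{1295}{3371} \approx 0.38416$)
$c + z = -1156 + \frac{1295}{3371} = - \frac{3895581}{3371}$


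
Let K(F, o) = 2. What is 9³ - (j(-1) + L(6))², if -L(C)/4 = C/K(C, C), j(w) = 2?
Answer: 629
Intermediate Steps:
L(C) = -2*C (L(C) = -4*C/2 = -2*C)
9³ - (j(-1) + L(6))² = 9³ - (2 - 2*6)² = 729 - (2 - 12)² = 729 - 1*(-10)² = 729 - 1*100 = 729 - 100 = 629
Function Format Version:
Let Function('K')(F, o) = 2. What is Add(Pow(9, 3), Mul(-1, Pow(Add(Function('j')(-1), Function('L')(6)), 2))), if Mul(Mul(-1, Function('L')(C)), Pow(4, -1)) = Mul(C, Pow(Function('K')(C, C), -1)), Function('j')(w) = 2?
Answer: 629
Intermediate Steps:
Function('L')(C) = Mul(-2, C) (Function('L')(C) = Mul(-4, Mul(C, Pow(2, -1))) = Mul(-4, Mul(C, Rational(1, 2))) = Mul(-4, Mul(Rational(1, 2), C)) = Mul(-2, C))
Add(Pow(9, 3), Mul(-1, Pow(Add(Function('j')(-1), Function('L')(6)), 2))) = Add(Pow(9, 3), Mul(-1, Pow(Add(2, Mul(-2, 6)), 2))) = Add(729, Mul(-1, Pow(Add(2, -12), 2))) = Add(729, Mul(-1, Pow(-10, 2))) = Add(729, Mul(-1, 100)) = Add(729, -100) = 629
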